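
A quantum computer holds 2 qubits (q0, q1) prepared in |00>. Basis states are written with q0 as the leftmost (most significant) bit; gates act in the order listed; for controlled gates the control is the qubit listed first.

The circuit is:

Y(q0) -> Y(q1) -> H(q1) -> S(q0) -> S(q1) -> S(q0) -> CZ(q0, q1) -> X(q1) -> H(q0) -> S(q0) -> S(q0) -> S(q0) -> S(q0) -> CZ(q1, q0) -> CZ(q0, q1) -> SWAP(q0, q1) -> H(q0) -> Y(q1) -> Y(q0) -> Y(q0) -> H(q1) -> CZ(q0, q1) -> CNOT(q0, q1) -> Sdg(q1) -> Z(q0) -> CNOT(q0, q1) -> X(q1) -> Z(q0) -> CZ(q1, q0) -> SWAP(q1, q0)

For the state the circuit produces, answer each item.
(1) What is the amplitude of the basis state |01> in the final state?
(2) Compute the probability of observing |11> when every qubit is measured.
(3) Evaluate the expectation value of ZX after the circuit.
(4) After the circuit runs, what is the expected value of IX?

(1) The final state's coefficient on |01> equals 0. Key observation: the block from step 10 through step 13 cancels to the identity and can be dropped.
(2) A full measurement returns |11> with probability 1/2.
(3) In the final state, ZX has expectation 1.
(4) In the final state, IX has expectation -1.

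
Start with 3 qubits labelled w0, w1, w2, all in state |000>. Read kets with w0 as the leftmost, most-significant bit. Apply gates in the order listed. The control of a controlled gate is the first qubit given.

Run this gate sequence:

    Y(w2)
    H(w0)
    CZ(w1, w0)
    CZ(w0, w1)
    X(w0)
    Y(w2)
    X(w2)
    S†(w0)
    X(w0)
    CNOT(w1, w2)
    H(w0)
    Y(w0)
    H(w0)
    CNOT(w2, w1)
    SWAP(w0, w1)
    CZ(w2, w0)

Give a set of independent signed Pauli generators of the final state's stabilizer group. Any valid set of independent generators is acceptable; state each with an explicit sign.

One valid set of independent stabilizer generators is +IYI, -ZII, -IIZ (any independent generating set of the same group is equally correct).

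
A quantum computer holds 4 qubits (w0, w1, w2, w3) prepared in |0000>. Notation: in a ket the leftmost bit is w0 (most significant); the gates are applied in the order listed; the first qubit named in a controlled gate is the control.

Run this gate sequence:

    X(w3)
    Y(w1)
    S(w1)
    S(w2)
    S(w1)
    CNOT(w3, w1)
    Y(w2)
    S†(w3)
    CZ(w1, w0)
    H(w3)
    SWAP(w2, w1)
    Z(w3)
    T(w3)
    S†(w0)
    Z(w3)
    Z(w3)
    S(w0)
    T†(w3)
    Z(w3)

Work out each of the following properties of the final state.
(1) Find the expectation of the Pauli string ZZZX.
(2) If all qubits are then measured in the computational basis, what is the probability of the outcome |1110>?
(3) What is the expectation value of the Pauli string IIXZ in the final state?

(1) In the final state, ZZZX has expectation 1. Key observation: steps 13-18 multiply out to the identity, so the circuit reduces to the remaining gates.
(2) The probability of measuring |1110> is 0.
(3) In the final state, IIXZ has expectation 0.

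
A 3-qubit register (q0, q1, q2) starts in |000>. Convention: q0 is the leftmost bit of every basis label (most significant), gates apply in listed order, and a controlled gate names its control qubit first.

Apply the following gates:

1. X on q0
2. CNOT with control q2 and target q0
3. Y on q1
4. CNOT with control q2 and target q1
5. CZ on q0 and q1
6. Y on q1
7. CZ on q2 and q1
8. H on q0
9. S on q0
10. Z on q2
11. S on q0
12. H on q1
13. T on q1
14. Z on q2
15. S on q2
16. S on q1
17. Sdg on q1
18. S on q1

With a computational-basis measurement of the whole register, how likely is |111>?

A full measurement returns |111> with probability 0. Key observation: gates 16-17 undo each other exactly, leaving only the rest of the circuit to track.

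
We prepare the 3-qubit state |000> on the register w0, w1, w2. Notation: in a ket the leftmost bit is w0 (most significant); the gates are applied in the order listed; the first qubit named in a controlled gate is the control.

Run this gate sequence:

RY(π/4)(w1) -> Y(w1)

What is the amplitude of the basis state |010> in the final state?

|010> carries amplitude I*sqrt(sqrt(2) + 2)/2 in the final state.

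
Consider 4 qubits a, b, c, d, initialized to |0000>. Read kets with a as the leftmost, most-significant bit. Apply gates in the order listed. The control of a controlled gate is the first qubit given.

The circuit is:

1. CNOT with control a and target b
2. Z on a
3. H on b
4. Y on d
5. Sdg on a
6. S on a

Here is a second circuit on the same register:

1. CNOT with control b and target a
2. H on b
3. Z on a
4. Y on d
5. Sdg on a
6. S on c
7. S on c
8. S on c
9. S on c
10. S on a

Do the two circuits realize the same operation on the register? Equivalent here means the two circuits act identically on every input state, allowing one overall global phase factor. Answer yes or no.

No, they are not equivalent — no single phase factor reconciles the two unitaries.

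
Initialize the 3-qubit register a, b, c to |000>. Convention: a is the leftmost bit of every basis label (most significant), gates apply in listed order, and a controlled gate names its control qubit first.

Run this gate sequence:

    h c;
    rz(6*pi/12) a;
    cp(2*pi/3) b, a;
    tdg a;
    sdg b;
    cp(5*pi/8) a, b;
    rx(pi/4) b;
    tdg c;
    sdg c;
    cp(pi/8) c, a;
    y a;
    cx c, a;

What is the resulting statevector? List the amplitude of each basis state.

After the circuit, the state carries amplitude 0 on |000>, -I*sqrt(2*sqrt(2) + 4)/4 on |001>, 0 on |010>, -sqrt(4 - 2*sqrt(2))/4 on |011>, sqrt(2*sqrt(2) + 4)*exp(I*pi/4)/4 on |100>, 0 on |101>, -sqrt(4 - 2*sqrt(2))*exp(3*I*pi/4)/4 on |110>, 0 on |111>.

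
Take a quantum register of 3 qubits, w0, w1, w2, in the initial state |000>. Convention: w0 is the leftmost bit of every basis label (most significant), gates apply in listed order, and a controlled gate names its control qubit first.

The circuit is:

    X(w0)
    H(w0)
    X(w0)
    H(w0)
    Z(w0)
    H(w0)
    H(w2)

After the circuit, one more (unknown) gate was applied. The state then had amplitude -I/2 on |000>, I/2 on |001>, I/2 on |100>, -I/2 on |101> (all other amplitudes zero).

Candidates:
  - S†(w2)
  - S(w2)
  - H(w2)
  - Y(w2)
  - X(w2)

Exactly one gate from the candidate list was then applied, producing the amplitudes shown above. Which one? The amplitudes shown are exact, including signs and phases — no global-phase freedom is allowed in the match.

The unique candidate consistent with the amplitudes is Y(w2). Key observation: gates 2-5 undo each other exactly, leaving only the rest of the circuit to track.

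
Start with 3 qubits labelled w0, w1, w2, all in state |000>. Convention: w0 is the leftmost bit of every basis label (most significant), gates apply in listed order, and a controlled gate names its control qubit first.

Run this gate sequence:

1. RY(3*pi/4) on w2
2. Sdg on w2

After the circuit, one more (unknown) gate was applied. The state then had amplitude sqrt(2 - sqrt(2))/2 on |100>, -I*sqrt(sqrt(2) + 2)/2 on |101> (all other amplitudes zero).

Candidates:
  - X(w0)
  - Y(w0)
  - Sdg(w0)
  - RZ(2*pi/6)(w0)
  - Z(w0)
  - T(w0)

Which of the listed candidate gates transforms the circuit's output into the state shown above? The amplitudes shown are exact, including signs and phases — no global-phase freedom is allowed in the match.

The unique candidate consistent with the amplitudes is X(w0).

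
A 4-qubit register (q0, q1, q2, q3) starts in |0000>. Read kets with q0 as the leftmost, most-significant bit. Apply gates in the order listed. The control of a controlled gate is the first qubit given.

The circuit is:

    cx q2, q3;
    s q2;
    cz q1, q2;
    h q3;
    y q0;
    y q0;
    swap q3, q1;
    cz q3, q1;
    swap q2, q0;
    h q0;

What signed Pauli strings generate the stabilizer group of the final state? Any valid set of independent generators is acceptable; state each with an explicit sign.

The final state is stabilized by the group generated by +XIII, +IXII, +IIZI, +IIIZ; other independent generating sets are equally valid.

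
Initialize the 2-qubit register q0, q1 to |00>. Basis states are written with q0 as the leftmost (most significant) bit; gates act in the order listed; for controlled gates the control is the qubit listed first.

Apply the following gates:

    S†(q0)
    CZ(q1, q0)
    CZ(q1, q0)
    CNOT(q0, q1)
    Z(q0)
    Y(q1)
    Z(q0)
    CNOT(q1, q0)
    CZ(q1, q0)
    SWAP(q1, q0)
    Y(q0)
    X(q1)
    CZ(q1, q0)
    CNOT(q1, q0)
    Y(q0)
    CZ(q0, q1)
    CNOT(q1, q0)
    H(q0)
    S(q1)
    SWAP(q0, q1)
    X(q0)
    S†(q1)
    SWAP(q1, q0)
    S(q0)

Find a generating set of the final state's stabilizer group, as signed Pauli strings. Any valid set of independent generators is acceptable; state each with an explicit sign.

One valid set of independent stabilizer generators is -XI, -IZ (any independent generating set of the same group is equally correct).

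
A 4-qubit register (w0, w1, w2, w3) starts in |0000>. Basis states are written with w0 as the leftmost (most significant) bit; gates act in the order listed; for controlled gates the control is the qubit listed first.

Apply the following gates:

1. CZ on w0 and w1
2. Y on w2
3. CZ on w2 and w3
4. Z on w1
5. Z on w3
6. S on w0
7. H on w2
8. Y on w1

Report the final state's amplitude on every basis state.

After the circuit, the state carries amplitude -sqrt(2)/2 on |0100>, sqrt(2)/2 on |0110>, and 0 on every other basis state.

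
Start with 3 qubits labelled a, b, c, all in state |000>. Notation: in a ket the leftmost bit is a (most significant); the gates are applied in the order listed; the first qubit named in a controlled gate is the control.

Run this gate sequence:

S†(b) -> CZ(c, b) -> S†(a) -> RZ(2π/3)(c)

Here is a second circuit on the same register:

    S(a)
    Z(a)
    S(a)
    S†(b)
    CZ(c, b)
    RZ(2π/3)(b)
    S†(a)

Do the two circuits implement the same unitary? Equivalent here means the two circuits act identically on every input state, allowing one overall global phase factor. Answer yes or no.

No — the two circuits implement different unitaries, even allowing a global phase.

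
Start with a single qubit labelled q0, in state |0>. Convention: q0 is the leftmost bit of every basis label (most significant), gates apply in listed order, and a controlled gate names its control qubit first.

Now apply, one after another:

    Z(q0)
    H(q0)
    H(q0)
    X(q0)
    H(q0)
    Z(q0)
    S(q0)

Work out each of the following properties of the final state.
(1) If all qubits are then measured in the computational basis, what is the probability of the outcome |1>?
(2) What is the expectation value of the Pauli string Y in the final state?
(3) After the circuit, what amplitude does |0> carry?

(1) The probability of measuring |1> is 1/2. Key observation: steps 3-6 multiply out to the identity, so the circuit reduces to the remaining gates.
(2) The expectation value of Y is 1.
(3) The final state's coefficient on |0> equals sqrt(2)/2.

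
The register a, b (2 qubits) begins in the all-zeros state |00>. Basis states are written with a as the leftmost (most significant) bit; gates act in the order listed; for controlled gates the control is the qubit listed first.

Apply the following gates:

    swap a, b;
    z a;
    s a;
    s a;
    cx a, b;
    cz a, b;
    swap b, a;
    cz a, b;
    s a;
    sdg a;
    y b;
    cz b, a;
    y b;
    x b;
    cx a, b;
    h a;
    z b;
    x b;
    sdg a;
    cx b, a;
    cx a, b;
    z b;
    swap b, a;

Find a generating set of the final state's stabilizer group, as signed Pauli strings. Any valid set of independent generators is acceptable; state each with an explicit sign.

The stabilizer group can be generated by +XY, +ZZ, among other valid generating sets.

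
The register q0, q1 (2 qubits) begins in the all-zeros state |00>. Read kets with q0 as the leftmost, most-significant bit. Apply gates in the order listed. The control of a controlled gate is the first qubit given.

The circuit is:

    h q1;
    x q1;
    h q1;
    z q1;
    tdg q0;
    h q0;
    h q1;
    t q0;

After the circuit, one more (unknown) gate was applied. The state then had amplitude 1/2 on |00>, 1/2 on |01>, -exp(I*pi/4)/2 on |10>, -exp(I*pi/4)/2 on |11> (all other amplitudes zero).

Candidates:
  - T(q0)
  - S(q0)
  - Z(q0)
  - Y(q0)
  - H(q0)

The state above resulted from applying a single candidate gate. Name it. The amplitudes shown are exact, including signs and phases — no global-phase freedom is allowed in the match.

It was Z(q0) that produced the state shown. Key observation: gates 1-4 undo each other exactly, leaving only the rest of the circuit to track.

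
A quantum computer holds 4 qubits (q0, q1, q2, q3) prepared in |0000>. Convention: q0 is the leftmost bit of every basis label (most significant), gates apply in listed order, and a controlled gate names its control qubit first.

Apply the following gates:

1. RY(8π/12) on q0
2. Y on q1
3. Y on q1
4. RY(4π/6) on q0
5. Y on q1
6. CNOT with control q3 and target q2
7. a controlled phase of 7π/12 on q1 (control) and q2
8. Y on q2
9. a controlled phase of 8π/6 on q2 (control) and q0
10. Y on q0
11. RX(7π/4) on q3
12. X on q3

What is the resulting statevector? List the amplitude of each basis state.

After the circuit, the state carries amplitude -sqrt(6 - 3*sqrt(2))*exp(I*pi/3)/4 on |0110>, sqrt(3*sqrt(2) + 6)*exp(5*I*pi/6)/4 on |0111>, sqrt(2 - sqrt(2))/4 on |1110>, -I*sqrt(sqrt(2) + 2)/4 on |1111>, and 0 on every other basis state.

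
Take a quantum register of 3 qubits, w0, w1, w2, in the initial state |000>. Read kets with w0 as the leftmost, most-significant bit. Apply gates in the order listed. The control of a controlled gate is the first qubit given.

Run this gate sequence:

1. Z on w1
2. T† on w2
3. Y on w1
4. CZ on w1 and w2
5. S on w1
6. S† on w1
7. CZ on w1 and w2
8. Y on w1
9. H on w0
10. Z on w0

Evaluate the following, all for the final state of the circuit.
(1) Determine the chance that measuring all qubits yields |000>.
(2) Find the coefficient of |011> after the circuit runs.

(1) A full measurement returns |000> with probability 1/2. Key observation: gates 3-8 undo each other exactly, leaving only the rest of the circuit to track.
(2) |011> carries amplitude 0 in the final state.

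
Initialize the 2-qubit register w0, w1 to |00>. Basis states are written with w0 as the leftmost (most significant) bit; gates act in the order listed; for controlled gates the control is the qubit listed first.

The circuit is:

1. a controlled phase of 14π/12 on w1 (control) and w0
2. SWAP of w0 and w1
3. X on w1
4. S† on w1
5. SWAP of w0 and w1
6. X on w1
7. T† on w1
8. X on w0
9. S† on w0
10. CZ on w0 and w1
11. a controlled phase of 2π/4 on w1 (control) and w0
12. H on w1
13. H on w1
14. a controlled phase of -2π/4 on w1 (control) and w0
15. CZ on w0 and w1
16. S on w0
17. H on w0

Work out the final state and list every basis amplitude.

The resulting statevector has amplitude 0 on |00>, -sqrt(2)*exp(I*pi/4)/2 on |01>, 0 on |10>, -sqrt(2)*exp(I*pi/4)/2 on |11>.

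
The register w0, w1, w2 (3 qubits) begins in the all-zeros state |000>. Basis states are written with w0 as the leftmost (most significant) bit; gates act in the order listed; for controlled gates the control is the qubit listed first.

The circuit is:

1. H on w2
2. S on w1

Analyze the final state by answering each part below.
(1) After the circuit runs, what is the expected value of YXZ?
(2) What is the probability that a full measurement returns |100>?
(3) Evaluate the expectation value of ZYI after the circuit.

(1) The expectation value of YXZ is 0.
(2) A full measurement returns |100> with probability 0.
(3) The observable ZYI averages to 0.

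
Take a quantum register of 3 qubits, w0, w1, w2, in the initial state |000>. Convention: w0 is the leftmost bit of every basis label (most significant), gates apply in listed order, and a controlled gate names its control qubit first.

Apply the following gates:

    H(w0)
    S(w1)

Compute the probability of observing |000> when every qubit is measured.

The probability of measuring |000> is 1/2.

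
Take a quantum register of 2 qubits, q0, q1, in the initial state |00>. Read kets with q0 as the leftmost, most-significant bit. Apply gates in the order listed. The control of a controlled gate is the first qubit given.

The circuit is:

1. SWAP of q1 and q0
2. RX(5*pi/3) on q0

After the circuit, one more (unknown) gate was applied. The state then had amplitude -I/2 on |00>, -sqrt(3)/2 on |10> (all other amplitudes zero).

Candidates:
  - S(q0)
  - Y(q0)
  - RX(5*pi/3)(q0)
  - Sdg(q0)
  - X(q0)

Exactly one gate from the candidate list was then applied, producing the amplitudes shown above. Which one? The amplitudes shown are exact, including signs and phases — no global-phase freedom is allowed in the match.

It was X(q0) that produced the state shown.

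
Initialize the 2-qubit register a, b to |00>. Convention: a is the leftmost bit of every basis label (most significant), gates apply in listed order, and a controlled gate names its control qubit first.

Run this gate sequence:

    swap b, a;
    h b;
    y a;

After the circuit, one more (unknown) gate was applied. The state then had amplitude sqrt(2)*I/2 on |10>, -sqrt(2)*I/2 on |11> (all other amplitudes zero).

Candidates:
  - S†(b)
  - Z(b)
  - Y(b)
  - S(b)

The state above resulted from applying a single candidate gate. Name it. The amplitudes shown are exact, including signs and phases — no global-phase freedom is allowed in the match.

The unique candidate consistent with the amplitudes is Z(b).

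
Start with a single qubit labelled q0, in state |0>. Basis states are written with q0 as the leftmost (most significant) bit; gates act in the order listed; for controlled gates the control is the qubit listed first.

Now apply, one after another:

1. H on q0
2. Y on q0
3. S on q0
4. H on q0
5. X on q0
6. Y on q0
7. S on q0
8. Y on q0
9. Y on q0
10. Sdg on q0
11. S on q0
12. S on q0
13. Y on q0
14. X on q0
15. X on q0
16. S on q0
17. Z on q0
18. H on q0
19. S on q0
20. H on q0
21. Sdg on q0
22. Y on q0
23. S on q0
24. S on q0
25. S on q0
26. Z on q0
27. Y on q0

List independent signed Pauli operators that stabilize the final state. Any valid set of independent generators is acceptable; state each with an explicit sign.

One valid set of independent stabilizer generators is -X (any independent generating set of the same group is equally correct).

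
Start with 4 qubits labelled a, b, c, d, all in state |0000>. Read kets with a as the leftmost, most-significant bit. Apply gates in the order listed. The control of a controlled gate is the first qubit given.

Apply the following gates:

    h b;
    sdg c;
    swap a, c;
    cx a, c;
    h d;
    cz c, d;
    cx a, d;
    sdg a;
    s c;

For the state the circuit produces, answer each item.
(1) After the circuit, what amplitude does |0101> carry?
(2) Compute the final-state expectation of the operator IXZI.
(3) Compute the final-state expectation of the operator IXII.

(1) |0101> carries amplitude 1/2 in the final state.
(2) In the final state, IXZI has expectation 1.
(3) In the final state, IXII has expectation 1.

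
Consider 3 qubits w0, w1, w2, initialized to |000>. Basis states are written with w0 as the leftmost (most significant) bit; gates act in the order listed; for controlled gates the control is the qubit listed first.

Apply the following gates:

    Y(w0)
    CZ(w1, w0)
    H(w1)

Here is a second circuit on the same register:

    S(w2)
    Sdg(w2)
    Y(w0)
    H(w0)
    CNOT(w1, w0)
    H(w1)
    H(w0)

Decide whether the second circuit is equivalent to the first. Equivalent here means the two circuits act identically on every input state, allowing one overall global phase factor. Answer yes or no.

Yes, they are equivalent — the unitaries differ by at most a global phase.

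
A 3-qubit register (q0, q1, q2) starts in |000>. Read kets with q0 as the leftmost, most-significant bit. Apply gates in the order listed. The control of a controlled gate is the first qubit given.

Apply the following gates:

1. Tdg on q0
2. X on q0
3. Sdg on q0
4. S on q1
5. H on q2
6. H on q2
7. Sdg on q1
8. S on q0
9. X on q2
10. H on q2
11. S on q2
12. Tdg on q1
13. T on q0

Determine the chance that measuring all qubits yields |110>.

The probability of measuring |110> is 0. Key observation: gates 3-8 undo each other exactly, leaving only the rest of the circuit to track.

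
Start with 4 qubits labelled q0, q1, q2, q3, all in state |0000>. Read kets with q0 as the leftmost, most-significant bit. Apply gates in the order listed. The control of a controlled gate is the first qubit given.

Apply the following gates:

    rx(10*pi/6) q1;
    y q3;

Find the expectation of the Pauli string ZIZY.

The expectation value of ZIZY is 0.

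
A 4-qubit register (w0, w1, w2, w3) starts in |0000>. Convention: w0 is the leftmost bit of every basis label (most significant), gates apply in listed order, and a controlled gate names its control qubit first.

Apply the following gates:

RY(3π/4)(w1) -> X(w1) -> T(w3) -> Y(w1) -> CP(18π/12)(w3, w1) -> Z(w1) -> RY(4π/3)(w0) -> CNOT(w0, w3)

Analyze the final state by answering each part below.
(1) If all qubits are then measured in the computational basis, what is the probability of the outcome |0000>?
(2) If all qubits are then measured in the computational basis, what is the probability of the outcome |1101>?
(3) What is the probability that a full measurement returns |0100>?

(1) Outcome |0000> occurs with probability 1/8 - sqrt(2)/16.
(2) Outcome |1101> occurs with probability 3*sqrt(2)/16 + 3/8.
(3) The probability of measuring |0100> is sqrt(2)/16 + 1/8.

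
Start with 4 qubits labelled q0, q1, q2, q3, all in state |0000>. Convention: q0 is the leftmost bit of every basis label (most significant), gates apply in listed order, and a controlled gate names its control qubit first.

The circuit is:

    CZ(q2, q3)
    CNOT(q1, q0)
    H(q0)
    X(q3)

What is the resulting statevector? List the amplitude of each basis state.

After the circuit, the state carries amplitude sqrt(2)/2 on |0001>, sqrt(2)/2 on |1001>, and 0 on every other basis state.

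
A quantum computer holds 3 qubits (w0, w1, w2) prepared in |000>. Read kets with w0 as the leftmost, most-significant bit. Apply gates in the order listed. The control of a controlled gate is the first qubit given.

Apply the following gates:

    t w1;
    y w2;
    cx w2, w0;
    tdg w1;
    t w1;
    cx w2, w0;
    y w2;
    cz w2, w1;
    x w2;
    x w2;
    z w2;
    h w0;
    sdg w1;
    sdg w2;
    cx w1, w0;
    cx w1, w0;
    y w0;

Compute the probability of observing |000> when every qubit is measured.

Outcome |000> occurs with probability 1/2.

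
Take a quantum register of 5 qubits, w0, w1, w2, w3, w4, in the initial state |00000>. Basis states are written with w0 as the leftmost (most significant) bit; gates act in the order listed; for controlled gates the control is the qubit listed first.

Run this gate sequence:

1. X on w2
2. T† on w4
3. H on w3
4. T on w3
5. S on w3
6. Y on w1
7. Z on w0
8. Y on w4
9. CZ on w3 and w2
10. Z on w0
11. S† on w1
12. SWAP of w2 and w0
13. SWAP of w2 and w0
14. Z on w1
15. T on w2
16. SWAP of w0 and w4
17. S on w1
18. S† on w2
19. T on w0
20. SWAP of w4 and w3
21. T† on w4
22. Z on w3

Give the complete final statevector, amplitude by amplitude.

After the circuit, the state carries amplitude sqrt(2)/2 on |11100>, -sqrt(2)*I/2 on |11101>, and 0 on every other basis state. Key observation: gates 12-13 undo each other exactly, leaving only the rest of the circuit to track.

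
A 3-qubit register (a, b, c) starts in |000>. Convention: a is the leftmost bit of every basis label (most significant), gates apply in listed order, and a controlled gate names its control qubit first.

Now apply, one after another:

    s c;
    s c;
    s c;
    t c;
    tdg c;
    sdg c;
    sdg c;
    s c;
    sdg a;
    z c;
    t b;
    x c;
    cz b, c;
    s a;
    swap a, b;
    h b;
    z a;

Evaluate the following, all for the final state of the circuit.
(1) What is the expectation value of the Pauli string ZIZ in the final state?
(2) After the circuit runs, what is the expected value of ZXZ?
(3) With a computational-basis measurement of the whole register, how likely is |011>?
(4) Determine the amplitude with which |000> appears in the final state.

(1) The observable ZIZ averages to -1.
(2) The expectation value of ZXZ is -1.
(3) A full measurement returns |011> with probability 1/2.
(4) The amplitude on |000> is 0.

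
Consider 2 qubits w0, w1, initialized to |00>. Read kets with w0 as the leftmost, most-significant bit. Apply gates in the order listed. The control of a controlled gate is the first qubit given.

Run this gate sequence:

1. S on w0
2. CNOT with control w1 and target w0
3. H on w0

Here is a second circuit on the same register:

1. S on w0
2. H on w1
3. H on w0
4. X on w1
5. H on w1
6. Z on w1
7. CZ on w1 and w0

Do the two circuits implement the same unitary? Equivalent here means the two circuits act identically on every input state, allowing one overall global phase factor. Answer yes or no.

Yes — the two circuits implement the same unitary up to a global phase.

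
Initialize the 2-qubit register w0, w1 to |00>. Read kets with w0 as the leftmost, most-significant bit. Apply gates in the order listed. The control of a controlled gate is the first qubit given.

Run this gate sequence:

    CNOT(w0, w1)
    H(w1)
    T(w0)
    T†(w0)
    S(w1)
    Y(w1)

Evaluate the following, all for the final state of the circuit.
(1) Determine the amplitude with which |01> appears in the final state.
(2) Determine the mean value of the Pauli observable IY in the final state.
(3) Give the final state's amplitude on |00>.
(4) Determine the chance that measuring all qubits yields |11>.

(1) |01> carries amplitude sqrt(2)*I/2 in the final state.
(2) In the final state, IY has expectation 1.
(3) The amplitude on |00> is sqrt(2)/2.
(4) A full measurement returns |11> with probability 0.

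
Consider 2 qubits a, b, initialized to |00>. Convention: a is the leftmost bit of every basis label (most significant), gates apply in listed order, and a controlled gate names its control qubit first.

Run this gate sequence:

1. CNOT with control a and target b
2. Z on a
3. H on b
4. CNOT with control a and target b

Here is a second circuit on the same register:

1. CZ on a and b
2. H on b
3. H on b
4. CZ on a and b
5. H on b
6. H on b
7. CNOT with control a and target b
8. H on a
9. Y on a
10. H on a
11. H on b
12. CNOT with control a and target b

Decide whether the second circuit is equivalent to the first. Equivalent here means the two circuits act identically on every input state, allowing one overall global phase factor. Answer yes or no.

No, they are not equivalent — no single phase factor reconciles the two unitaries.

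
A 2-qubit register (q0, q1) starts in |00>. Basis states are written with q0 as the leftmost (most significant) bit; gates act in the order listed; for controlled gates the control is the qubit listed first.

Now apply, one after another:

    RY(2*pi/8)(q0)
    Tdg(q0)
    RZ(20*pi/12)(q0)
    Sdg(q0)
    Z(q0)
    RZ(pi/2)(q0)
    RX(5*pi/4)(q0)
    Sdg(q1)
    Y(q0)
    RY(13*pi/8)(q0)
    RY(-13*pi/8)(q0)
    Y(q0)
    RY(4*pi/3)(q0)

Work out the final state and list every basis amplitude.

After the circuit, the state carries amplitude sqrt(3)*I*exp(11*I*pi/12)*cos(3*pi/16)**2/4 + sqrt(3)*I*exp(5*I*pi/6)*cos(3*pi/16)**2/4 + sqrt(6)*I*exp(11*I*pi/12)*cos(3*pi/16)**2/8 + sqrt(3)*I*exp(11*I*pi/12)*sin(3*pi/16)**2/4 + sqrt(3)*I*exp(5*I*pi/6)*sin(3*pi/16)**2/4 + sqrt(6)*I*exp(11*I*pi/12)*sin(3*pi/16)**2/8 - sqrt(1/2 - sqrt(2)/4)*sqrt(sqrt(2)/4 + 1/2)*exp(5*I*pi/6)*cos(3*pi/16)**2/2 - sqrt(1/2 - sqrt(2)/4)*sqrt(sqrt(2)/4 + 1/2)*exp(5*I*pi/6)*sin(3*pi/16)**2/2 + sqrt(1/2 - sqrt(2)/4)*sqrt(sqrt(2)/4 + 1/2)*exp(11*I*pi/12)*sin(3*pi/16)**2/2 + sqrt(1/2 - sqrt(2)/4)*sqrt(sqrt(2)/4 + 1/2)*exp(11*I*pi/12)*cos(3*pi/16)**2/2 - sqrt(6)*I*exp(5*I*pi/6)*sin(3*pi/16)**2/8 - sqrt(6)*I*exp(5*I*pi/6)*cos(3*pi/16)**2/8 on |00>, 0 on |01>, I*exp(11*I*pi/12)*cos(3*pi/16)**2/4 + I*exp(5*I*pi/6)*cos(3*pi/16)**2/4 + sqrt(2)*I*exp(11*I*pi/12)*cos(3*pi/16)**2/8 + I*exp(11*I*pi/12)*sin(3*pi/16)**2/4 + I*exp(5*I*pi/6)*sin(3*pi/16)**2/4 - sqrt(3)*sqrt(1/2 - sqrt(2)/4)*sqrt(sqrt(2)/4 + 1/2)*exp(11*I*pi/12)*cos(3*pi/16)**2/2 + sqrt(2)*I*exp(11*I*pi/12)*sin(3*pi/16)**2/8 - sqrt(3)*sqrt(1/2 - sqrt(2)/4)*sqrt(sqrt(2)/4 + 1/2)*exp(11*I*pi/12)*sin(3*pi/16)**2/2 - sqrt(2)*I*exp(5*I*pi/6)*sin(3*pi/16)**2/8 + sqrt(3)*sqrt(1/2 - sqrt(2)/4)*sqrt(sqrt(2)/4 + 1/2)*exp(5*I*pi/6)*sin(3*pi/16)**2/2 + sqrt(3)*sqrt(1/2 - sqrt(2)/4)*sqrt(sqrt(2)/4 + 1/2)*exp(5*I*pi/6)*cos(3*pi/16)**2/2 - sqrt(2)*I*exp(5*I*pi/6)*cos(3*pi/16)**2/8 on |10>, 0 on |11>. Key observation: steps 9-12 multiply out to the identity, so the circuit reduces to the remaining gates.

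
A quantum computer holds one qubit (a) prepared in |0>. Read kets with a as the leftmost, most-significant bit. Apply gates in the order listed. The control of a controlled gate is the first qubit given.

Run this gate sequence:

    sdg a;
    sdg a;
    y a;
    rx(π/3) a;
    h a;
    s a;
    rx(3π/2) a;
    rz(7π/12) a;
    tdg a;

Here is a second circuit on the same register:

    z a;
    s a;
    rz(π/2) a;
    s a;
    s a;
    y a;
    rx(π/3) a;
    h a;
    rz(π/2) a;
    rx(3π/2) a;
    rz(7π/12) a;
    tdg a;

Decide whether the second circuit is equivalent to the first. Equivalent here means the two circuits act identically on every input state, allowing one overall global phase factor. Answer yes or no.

Yes — the two circuits implement the same unitary up to a global phase.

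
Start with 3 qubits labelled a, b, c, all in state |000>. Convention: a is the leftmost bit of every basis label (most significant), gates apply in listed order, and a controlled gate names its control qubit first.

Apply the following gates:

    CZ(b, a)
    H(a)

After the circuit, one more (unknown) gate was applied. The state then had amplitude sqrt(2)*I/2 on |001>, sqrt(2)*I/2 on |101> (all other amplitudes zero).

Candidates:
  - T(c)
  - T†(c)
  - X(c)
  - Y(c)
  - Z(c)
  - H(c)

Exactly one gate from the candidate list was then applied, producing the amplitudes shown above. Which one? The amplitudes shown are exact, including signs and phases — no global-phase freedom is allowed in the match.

It was Y(c) that produced the state shown.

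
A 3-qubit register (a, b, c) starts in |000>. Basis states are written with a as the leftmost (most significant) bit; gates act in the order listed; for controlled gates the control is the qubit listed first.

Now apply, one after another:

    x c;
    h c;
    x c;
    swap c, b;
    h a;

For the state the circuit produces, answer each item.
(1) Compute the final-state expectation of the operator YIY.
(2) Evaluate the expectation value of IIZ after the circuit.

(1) The expectation value of YIY is 0.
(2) The expectation value of IIZ is 1.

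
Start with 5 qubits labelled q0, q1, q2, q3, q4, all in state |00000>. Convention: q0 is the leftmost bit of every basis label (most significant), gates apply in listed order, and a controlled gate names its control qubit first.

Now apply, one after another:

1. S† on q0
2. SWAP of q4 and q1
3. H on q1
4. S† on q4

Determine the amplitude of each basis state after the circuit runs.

After the circuit, the state carries amplitude sqrt(2)/2 on |00000>, sqrt(2)/2 on |01000>, and 0 on every other basis state.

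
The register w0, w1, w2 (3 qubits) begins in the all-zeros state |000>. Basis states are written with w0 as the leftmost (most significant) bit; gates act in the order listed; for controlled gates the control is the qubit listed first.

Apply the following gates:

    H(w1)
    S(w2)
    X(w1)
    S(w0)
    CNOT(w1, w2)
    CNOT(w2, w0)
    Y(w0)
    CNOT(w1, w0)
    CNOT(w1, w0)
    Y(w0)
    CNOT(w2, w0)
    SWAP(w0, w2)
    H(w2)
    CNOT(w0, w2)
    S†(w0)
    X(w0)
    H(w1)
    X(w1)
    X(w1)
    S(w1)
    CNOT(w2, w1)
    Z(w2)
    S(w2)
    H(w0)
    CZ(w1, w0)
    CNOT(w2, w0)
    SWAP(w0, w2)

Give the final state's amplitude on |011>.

The amplitude on |011> is 1/4 + I/4. Key observation: the block from step 6 through step 11 cancels to the identity and can be dropped.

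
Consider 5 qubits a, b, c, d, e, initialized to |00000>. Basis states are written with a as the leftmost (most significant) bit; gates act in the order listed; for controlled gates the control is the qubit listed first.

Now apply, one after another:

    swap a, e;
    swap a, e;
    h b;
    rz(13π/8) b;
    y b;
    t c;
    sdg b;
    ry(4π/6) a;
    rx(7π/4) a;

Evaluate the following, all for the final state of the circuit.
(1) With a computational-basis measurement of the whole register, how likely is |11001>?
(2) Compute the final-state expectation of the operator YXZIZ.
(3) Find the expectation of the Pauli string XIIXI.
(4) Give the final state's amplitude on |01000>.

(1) A full measurement returns |11001> with probability 0.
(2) The observable YXZIZ averages to sqrt(2)*(1 - exp(3*I*pi/4))*exp(I*pi/8)/8.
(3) In the final state, XIIXI has expectation 0.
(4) The final state's coefficient on |01000> equals -sqrt(2)*sqrt(sqrt(2)/4 + 1/2)*exp(-13*I*pi/16)/4 - sqrt(6)*I*sqrt(1/2 - sqrt(2)/4)*exp(-13*I*pi/16)/4.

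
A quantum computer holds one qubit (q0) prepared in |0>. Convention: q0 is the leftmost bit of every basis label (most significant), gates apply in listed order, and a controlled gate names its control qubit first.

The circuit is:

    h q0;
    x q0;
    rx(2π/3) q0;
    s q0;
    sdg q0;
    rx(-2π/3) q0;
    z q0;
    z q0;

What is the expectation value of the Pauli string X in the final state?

In the final state, X has expectation 1. Key observation: steps 3-6 multiply out to the identity, so the circuit reduces to the remaining gates.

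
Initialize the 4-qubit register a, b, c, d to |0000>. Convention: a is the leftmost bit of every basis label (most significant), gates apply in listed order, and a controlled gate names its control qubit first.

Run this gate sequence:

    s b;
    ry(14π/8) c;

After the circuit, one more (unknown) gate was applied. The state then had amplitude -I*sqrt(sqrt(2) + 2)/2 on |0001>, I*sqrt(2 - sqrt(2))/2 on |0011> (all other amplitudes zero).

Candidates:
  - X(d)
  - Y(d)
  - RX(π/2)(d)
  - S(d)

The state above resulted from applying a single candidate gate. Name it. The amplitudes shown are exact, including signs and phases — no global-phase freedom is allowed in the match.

The unique candidate consistent with the amplitudes is Y(d).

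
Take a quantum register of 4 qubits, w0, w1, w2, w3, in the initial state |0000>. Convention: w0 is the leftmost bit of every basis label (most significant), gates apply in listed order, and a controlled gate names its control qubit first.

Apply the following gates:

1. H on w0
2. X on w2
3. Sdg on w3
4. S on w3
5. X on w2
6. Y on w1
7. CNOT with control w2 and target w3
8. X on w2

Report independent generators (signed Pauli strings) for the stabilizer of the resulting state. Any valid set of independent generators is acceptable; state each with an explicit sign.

The final state is stabilized by the group generated by +XIII, -IZII, -IIZI, +IIIZ; other independent generating sets are equally valid.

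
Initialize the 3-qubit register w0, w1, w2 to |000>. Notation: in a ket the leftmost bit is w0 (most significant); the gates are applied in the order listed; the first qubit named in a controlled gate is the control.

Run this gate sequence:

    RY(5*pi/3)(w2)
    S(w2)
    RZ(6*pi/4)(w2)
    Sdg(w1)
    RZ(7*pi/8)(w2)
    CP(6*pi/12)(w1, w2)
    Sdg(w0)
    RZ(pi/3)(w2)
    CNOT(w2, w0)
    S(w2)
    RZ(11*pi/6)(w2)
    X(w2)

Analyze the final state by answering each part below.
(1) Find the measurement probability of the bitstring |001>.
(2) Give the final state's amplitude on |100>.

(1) The probability of measuring |001> is 3/4.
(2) |100> carries amplitude -exp(13*I*pi/48)/2 in the final state.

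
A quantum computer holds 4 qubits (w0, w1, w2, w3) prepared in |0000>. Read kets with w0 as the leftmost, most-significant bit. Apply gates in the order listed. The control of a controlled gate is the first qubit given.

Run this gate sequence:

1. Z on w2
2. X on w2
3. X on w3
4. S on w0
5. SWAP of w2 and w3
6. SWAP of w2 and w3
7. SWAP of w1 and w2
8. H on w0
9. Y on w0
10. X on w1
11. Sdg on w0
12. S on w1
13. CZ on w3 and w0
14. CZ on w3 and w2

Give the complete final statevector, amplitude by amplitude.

After the circuit, the state carries amplitude -sqrt(2)*I/2 on |0001>, -sqrt(2)/2 on |1001>, and 0 on every other basis state.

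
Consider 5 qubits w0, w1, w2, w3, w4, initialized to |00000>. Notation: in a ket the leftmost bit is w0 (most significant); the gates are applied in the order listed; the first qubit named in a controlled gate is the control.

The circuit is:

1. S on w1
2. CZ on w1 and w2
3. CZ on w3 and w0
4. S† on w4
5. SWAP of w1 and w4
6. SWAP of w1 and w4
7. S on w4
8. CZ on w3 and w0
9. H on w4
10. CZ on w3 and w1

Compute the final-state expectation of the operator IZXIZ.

The expectation value of IZXIZ is 0. Key observation: gates 3-8 undo each other exactly, leaving only the rest of the circuit to track.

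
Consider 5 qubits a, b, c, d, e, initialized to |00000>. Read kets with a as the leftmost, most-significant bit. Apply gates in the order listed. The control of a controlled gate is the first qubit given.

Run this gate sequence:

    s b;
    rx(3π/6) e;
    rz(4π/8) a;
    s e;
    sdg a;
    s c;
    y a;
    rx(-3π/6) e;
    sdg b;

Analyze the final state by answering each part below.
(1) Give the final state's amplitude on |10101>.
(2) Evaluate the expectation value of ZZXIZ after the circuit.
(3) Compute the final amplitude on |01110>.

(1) |10101> carries amplitude 0 in the final state.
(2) The observable ZZXIZ averages to 0.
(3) The amplitude on |01110> is 0.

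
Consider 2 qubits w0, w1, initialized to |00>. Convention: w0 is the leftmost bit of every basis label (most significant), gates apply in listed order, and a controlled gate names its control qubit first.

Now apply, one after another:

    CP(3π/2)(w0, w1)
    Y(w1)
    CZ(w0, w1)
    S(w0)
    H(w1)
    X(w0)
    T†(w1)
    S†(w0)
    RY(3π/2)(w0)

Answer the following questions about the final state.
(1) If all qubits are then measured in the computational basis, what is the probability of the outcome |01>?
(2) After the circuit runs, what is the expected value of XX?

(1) The probability of measuring |01> is 1/4.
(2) In the final state, XX has expectation -sqrt(2)/2.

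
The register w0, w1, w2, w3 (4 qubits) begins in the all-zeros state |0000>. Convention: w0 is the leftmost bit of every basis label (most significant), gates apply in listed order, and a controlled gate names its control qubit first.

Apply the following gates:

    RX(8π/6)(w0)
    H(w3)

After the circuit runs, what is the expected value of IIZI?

The expectation value of IIZI is 1.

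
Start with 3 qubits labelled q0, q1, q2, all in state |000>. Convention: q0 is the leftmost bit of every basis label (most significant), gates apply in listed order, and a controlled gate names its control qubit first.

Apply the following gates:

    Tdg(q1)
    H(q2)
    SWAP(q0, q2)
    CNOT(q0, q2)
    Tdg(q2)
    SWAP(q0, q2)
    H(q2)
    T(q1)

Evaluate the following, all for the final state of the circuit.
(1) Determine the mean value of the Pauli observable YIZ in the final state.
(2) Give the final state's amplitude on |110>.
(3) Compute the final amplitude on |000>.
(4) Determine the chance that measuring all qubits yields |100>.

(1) The observable YIZ averages to -sqrt(2)/2.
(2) The amplitude on |110> is 0.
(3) The amplitude on |000> is 1/2.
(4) Outcome |100> occurs with probability 1/4.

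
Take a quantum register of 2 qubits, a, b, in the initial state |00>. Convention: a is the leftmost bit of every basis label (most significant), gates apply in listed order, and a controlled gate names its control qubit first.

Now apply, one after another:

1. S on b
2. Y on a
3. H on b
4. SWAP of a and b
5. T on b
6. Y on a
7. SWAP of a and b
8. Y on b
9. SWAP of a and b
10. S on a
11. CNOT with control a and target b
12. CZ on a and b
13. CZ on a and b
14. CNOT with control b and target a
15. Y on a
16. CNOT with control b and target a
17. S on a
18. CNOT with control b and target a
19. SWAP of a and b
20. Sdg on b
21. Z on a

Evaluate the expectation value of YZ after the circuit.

The expectation value of YZ is 0.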